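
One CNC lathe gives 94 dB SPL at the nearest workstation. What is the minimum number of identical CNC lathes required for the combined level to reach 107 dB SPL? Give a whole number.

The shortfall is 107 − 94 = 13.0 dB, and N units add 10·log₁₀ N, so need 10·log₁₀ N ≥ 13.0.
N ≥ 10^(13.0/10) = 19.953, so N = 20.

20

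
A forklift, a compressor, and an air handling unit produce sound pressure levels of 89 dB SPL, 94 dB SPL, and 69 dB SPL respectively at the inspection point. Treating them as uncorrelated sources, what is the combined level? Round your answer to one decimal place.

For uncorrelated sources the intensities add, so convert each level to linear form, sum, and take 10·log₁₀ of the total.
Σ 10^(L/10) = 10^(89/10) + 10^(94/10) + 10^(69/10) = 3.314e+09.
L_total = 10·log₁₀(3.314e+09) = 95.20 dB SPL.

95.2 dB SPL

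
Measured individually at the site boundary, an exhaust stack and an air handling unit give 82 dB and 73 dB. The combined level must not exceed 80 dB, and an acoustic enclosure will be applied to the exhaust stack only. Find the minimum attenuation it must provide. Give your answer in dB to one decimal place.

Fixed contribution from the other source: Σ 10^(L/10) = 10^(73/10) = 1.995e+07 (73.00 dB).
To meet 80 dB overall, the treated exhaust stack may contribute at most 10^(80/10) − 1.995e+07 = 8.005e+07, i.e. 79.03 dB.
So the exhaust stack must be reduced from 82 to 79.03 dB: IL = 2.97 dB.

3.0 dB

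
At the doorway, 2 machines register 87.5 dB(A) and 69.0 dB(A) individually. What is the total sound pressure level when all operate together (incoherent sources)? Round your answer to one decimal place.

Incoherent sources combine by intensity addition: L_total = 10·log₁₀(Σ 10^(L_i/10)).
Σ 10^(L/10) = 10^(87.5/10) + 10^(69.0/10) = 5.703e+08.
L_total = 10·log₁₀(5.703e+08) = 87.56 dB(A).

87.6 dB(A)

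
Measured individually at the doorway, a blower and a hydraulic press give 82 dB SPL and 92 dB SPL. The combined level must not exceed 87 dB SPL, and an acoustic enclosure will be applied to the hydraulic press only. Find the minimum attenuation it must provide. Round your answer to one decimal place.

Fixed contribution from the other source: Σ 10^(L/10) = 10^(82/10) = 1.585e+08 (82.00 dB SPL).
The limit corresponds to 10^(87/10) = 5.012e+08; subtracting the fixed part leaves 3.427e+08 for the hydraulic press, i.e. 85.35 dB SPL.
So the hydraulic press must be reduced from 92 to 85.35 dB SPL: IL = 6.65 dB.

6.7 dB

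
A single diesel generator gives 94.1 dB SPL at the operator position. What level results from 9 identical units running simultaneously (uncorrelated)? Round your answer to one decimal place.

103.6 dB SPL

L_total = L₁ + 10·log₁₀ N for N identical incoherent sources.
L_total = 94.1 + 10·log₁₀(9) = 94.1 + 9.542 = 103.64 dB SPL.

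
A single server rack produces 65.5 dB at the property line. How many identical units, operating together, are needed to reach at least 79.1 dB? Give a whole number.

The shortfall is 79.1 − 65.5 = 13.6 dB, and N units add 10·log₁₀ N, so need 10·log₁₀ N ≥ 13.6.
N ≥ 10^(13.6/10) = 22.909, so N = 23.

23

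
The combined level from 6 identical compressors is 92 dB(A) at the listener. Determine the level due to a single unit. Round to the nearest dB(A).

84 dB(A)

6 equal contributions raise the level by 10·log₁₀ 6 = 7.782 dB, so each unit alone gives 92 − 7.782.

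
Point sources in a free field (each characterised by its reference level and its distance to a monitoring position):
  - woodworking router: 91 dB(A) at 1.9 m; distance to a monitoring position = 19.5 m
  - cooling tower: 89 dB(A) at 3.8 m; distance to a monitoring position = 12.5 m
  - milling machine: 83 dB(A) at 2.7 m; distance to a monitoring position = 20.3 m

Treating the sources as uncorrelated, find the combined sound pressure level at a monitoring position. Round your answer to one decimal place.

79.5 dB(A)

Apply inverse-square spreading to bring every level to the receiver, then sum 10^(L/10).
woodworking router: 91 − 20·log₁₀(19.5/1.9) = 91 − 20.23 = 70.77 dB(A).
cooling tower: 89 − 20·log₁₀(12.5/3.8) = 89 − 10.34 = 78.66 dB(A).
milling machine: 83 − 20·log₁₀(20.3/2.7) = 83 − 17.52 = 65.48 dB(A).
Σ 10^(L/10) = 8.889e+07 → L_total = 10·log₁₀(8.889e+07) = 79.49 dB(A).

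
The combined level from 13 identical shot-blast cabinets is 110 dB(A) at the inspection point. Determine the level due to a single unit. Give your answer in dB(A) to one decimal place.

For N identical incoherent sources L_total = L₁ + 10·log₁₀ N, so L₁ = 110 − 10·log₁₀(13) = 110 − 11.139.

98.9 dB(A)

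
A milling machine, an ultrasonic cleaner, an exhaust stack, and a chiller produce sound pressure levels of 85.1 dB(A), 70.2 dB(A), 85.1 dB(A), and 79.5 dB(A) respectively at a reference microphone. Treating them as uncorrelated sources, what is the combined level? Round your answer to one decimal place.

For uncorrelated sources the intensities add, so convert each level to linear form, sum, and take 10·log₁₀ of the total.
Σ 10^(L/10) = 10^(85.1/10) + 10^(70.2/10) + 10^(85.1/10) + 10^(79.5/10) = 7.468e+08.
L_total = 10·log₁₀(7.468e+08) = 88.73 dB(A).

88.7 dB(A)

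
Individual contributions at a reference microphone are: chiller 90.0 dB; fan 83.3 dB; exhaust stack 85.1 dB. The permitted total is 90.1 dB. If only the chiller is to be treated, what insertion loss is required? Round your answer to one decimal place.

3.1 dB

The untreated sources together contribute 10^(83.3/10) + 10^(85.1/10) = 5.374e+08, i.e. 87.30 dB.
To meet 90.1 dB overall, the treated chiller may contribute at most 10^(90.1/10) − 5.374e+08 = 4.859e+08, i.e. 86.87 dB.
So the chiller must be reduced from 90.0 to 86.87 dB: IL = 3.13 dB.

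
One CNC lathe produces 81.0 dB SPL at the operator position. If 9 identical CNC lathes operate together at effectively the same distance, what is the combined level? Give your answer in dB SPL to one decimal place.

N identical incoherent sources raise the level by 10·log₁₀ N.
L_total = 81.0 + 10·log₁₀(9) = 81.0 + 9.542 = 90.54 dB SPL.

90.5 dB SPL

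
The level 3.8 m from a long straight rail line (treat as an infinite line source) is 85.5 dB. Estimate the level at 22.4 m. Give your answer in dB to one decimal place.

For a line source, L₂ = L₁ − 10·log₁₀(r₂/r₁).
L₂ = 85.5 − 10·log₁₀(22.4/3.8) = 85.5 − 7.705 = 77.80 dB.

77.8 dB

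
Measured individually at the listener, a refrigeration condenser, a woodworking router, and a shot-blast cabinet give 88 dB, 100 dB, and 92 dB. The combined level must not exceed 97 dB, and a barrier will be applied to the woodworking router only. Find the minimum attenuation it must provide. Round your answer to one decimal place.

5.5 dB

Everything except the woodworking router sums to 10^(88/10) + 10^(92/10) = 2.216e+09 in linear terms, 93.46 dB.
The limit corresponds to 10^(97/10) = 5.012e+09; subtracting the fixed part leaves 2.796e+09 for the woodworking router, i.e. 94.47 dB.
Required insertion loss = 100 − 94.47 = 5.53 dB.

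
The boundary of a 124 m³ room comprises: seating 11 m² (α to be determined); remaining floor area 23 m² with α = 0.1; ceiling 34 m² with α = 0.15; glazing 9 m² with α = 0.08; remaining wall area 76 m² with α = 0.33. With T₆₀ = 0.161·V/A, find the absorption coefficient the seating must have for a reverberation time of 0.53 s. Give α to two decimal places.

0.41

Required total absorption A = 0.161·124/0.53 = 37.67 m².
Absorption from the other surfaces = 23·0.1 + 34·0.15 + 9·0.08 + 76·0.33 = 33.20 m², so the seating must supply 4.47 m² over 11 m².
α = 4.47/11 = 0.406.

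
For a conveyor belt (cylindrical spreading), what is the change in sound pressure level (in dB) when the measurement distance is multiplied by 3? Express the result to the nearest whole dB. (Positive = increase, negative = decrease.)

With cylindrical spreading the level changes by −10·log₁₀(r₂/r₁).
ΔL = −10·log₁₀(3) = -4.77 dB.

-5 dB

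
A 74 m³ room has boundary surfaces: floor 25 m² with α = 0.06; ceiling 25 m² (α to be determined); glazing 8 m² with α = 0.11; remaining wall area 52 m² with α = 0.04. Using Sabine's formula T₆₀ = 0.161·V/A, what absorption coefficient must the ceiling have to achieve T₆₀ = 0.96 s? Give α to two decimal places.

0.32

Required total absorption A = 0.161·74/0.96 = 12.41 m².
Absorption from the other surfaces = 25·0.06 + 8·0.11 + 52·0.04 = 4.46 m², so the ceiling must supply 7.95 m² over 25 m².
α = 7.95/25 = 0.318.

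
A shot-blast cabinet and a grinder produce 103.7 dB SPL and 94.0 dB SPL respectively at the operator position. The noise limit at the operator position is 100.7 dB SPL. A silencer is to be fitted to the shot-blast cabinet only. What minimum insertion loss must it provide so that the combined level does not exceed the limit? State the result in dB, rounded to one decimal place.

The untreated sources together contribute 10^(94.0/10) = 2.512e+09, i.e. 94.00 dB SPL.
To meet 100.7 dB SPL overall, the treated shot-blast cabinet may contribute at most 10^(100.7/10) − 2.512e+09 = 9.237e+09, i.e. 99.66 dB SPL.
Required insertion loss = 103.7 − 99.66 = 4.04 dB.

4.0 dB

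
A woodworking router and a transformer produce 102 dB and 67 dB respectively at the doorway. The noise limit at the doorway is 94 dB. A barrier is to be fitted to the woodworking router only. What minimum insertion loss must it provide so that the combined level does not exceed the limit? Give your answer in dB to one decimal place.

The untreated sources together contribute 10^(67/10) = 5.012e+06, i.e. 67.00 dB.
The limit corresponds to 10^(94/10) = 2.512e+09; subtracting the fixed part leaves 2.507e+09 for the woodworking router, i.e. 93.99 dB.
Required insertion loss = 102 − 93.99 = 8.01 dB.

8.0 dB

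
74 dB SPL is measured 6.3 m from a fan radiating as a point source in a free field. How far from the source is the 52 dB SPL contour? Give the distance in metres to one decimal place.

The 22.0 dB drop corresponds to a distance ratio of 10^(22.0/20) for a point source.
r₂ = 6.3·10^((74−52)/20) = 6.3·10^(22.0/20) = 79.31 m.

79.3 m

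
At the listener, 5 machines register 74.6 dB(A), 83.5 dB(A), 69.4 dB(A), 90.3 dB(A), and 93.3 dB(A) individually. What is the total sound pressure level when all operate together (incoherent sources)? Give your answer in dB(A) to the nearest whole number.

95 dB(A)

For uncorrelated sources the intensities add, so convert each level to linear form, sum, and take 10·log₁₀ of the total.
Σ 10^(L/10) = 10^(74.6/10) + 10^(83.5/10) + 10^(69.4/10) + 10^(90.3/10) + 10^(93.3/10) = 3.471e+09.
L_total = 10·log₁₀(3.471e+09) = 95.40 dB(A).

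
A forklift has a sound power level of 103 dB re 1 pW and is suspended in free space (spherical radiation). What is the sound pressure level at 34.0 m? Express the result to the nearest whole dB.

61 dB

L_p = L_w − 10·log₁₀(4π·r²) with r = 34.0 m.
4π·r² = 1.453e+04 m², 10·log₁₀ of that is 41.622 dB.
L_p = 103 − 41.622 = 61.38 dB.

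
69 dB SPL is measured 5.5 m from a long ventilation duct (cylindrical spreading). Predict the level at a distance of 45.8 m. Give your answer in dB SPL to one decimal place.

For a line source, L₂ = L₁ − 10·log₁₀(r₂/r₁).
L₂ = 69 − 10·log₁₀(45.8/5.5) = 69 − 9.205 = 59.79 dB SPL.

59.8 dB SPL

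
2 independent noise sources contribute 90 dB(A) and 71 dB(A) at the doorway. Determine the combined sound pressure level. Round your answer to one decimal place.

90.1 dB(A)

For uncorrelated sources the intensities add, so convert each level to linear form, sum, and take 10·log₁₀ of the total.
Σ 10^(L/10) = 10^(90/10) + 10^(71/10) = 1.013e+09.
L_total = 10·log₁₀(1.013e+09) = 90.05 dB(A).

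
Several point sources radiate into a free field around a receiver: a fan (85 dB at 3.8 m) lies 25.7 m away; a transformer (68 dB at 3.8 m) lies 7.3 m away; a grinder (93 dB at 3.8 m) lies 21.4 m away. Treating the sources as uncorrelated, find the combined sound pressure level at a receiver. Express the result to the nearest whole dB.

79 dB

Apply inverse-square spreading to bring every level to the receiver, then sum 10^(L/10).
fan: 85 − 20·log₁₀(25.7/3.8) = 85 − 16.60 = 68.40 dB.
transformer: 68 − 20·log₁₀(7.3/3.8) = 68 − 5.67 = 62.33 dB.
grinder: 93 − 20·log₁₀(21.4/3.8) = 93 − 15.01 = 77.99 dB.
Σ 10^(L/10) = 7.154e+07 → L_total = 10·log₁₀(7.154e+07) = 78.55 dB.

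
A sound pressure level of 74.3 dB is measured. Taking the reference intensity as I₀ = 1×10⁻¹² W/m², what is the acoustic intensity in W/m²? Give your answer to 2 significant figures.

I/I₀ = 10^(74.3/10) = 2.692e+07, so I = 2.692e+07 × 10⁻¹² W/m².

2.7e-05 W/m²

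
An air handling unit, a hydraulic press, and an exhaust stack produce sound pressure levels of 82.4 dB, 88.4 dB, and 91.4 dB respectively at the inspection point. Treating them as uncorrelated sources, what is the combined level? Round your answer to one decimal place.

93.5 dB

For uncorrelated sources the intensities add, so convert each level to linear form, sum, and take 10·log₁₀ of the total.
Σ 10^(L/10) = 10^(82.4/10) + 10^(88.4/10) + 10^(91.4/10) = 2.246e+09.
L_total = 10·log₁₀(2.246e+09) = 93.51 dB.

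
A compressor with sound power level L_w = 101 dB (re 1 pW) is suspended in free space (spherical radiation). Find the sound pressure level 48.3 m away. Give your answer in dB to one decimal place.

56.3 dB

The power spreads over a sphere of area 4π·r², so L_p = L_w − 10·log₁₀(4π·r²).
4π·r² = 2.932e+04 m², 10·log₁₀ of that is 44.671 dB.
L_p = 101 − 44.671 = 56.33 dB.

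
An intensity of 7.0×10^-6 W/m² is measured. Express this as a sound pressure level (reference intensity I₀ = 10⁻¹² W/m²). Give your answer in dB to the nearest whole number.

L = 10·log₁₀(I/I₀) = 10·log₁₀(7.0×10^-6/10⁻¹²) = 10·log₁₀(7.0×10^6).
L = 10·(0.8451 + 6) = 68.45 dB.

68 dB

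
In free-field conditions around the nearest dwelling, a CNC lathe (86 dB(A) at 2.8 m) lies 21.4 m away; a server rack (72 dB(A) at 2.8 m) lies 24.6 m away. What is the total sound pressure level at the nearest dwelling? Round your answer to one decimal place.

68.5 dB(A)

Apply inverse-square spreading to bring every level to the receiver, then sum 10^(L/10).
CNC lathe: 86 − 20·log₁₀(21.4/2.8) = 86 − 17.67 = 68.33 dB(A).
server rack: 72 − 20·log₁₀(24.6/2.8) = 72 − 18.88 = 53.12 dB(A).
Σ 10^(L/10) = 7.021e+06 → L_total = 10·log₁₀(7.021e+06) = 68.46 dB(A).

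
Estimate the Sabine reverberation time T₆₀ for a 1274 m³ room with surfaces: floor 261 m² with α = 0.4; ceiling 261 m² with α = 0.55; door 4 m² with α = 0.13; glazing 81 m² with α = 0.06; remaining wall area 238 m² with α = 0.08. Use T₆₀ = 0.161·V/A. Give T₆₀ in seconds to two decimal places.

Summing Sᵢαᵢ: 261·0.4 + 261·0.55 + 4·0.13 + 81·0.06 + 238·0.08 = 272.37 m².
T₆₀ = 0.161·V/A = 0.161·1274/272.37 = 0.753 s.

0.75 s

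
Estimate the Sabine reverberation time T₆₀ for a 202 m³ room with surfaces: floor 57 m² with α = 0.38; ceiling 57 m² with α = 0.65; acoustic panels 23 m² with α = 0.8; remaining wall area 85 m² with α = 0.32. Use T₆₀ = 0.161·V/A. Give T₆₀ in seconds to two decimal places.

A = Σ Sᵢαᵢ = 57·0.38 + 57·0.65 + 23·0.8 + 85·0.32 = 104.31 m².
T₆₀ = 0.161 × 202 / 104.31 = 0.312 s.

0.31 s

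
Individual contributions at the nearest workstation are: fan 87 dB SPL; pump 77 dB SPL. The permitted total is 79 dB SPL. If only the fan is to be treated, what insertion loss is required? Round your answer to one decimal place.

Fixed contribution from the other source: Σ 10^(L/10) = 10^(77/10) = 5.012e+07 (77.00 dB SPL).
To meet 79 dB SPL overall, the treated fan may contribute at most 10^(79/10) − 5.012e+07 = 2.931e+07, i.e. 74.67 dB SPL.
So the fan must be reduced from 87 to 74.67 dB SPL: IL = 12.33 dB.

12.3 dB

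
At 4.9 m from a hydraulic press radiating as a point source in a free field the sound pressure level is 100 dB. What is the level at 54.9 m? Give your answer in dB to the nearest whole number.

Point-source attenuation: ΔL = 20·log₁₀(r₂/r₁) = 20·log₁₀(54.9/4.9) = 20.988 dB.
L₂ = 100 − 20·log₁₀(54.9/4.9) = 100 − 20.988 = 79.01 dB.

79 dB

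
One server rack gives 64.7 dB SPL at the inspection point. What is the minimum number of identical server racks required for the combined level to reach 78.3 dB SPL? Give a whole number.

23

N identical sources give L₁ + 10·log₁₀ N, so require 10·log₁₀ N ≥ 78.3 − 64.7 = 13.6 dB.
N ≥ 10^(13.6/10) = 22.909, so N = 23.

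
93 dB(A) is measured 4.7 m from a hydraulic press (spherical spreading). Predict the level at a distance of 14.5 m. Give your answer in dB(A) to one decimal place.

83.2 dB(A)

Point-source attenuation: ΔL = 20·log₁₀(r₂/r₁) = 20·log₁₀(14.5/4.7) = 9.785 dB.
L₂ = 93 − 20·log₁₀(14.5/4.7) = 93 − 9.785 = 83.21 dB(A).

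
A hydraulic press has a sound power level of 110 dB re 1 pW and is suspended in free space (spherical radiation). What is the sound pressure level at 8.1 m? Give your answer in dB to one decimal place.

The power spreads over a sphere of area 4π·r², so L_p = L_w − 10·log₁₀(4π·r²).
4π·r² = 824.5 m², 10·log₁₀ of that is 29.162 dB.
L_p = 110 − 29.162 = 80.84 dB.

80.8 dB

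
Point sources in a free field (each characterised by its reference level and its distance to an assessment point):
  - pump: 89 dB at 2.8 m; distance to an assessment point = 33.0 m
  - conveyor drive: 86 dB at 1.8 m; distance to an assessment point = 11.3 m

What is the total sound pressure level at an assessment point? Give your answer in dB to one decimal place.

First find each source's level at the receiver (point-source: −20·log₁₀(r/r_ref)), then combine on an intensity basis.
pump: 89 − 20·log₁₀(33.0/2.8) = 89 − 21.43 = 67.57 dB.
conveyor drive: 86 − 20·log₁₀(11.3/1.8) = 86 − 15.96 = 70.04 dB.
Σ 10^(L/10) = 1.582e+07 → L_total = 10·log₁₀(1.582e+07) = 71.99 dB.

72.0 dB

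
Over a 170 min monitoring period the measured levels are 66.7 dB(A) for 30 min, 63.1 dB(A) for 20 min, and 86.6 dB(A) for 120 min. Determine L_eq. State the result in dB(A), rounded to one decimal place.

Weight each interval's intensity by its duration and average over T = 170 min:
Σ tᵢ·10^(Lᵢ/10) = 30·10^(66.7/10) + 20·10^(63.1/10) + 120·10^(86.6/10) = 5.503e+10.
L_eq = 10·log₁₀(5.503e+10/170) = 85.10 dB(A).

85.1 dB(A)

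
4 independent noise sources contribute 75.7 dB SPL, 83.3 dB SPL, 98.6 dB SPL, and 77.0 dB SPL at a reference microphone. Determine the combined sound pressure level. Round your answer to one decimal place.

For uncorrelated sources the intensities add, so convert each level to linear form, sum, and take 10·log₁₀ of the total.
Σ 10^(L/10) = 10^(75.7/10) + 10^(83.3/10) + 10^(98.6/10) + 10^(77.0/10) = 7.545e+09.
L_total = 10·log₁₀(7.545e+09) = 98.78 dB SPL.

98.8 dB SPL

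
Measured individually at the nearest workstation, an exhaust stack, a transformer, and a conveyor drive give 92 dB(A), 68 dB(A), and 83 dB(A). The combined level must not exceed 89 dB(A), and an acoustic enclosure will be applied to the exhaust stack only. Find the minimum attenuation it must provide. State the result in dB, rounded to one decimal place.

4.3 dB

The untreated sources together contribute 10^(68/10) + 10^(83/10) = 2.058e+08, i.e. 83.14 dB(A).
To meet 89 dB(A) overall, the treated exhaust stack may contribute at most 10^(89/10) − 2.058e+08 = 5.885e+08, i.e. 87.70 dB(A).
So the exhaust stack must be reduced from 92 to 87.70 dB(A): IL = 4.30 dB.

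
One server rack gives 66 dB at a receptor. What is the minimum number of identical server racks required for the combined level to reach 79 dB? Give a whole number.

20

The shortfall is 79 − 66 = 13.0 dB, and N units add 10·log₁₀ N, so need 10·log₁₀ N ≥ 13.0.
N ≥ 10^(13.0/10) = 19.953, so N = 20.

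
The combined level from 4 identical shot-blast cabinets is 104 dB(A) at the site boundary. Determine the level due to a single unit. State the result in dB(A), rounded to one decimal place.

98.0 dB(A)

For N identical incoherent sources L_total = L₁ + 10·log₁₀ N, so L₁ = 104 − 10·log₁₀(4) = 104 − 6.021.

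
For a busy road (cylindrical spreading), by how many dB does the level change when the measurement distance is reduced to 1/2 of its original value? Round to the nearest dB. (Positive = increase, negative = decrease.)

A line source loses 3 dB per doubling of distance; generally ΔL = −10·log₁₀(r₂/r₁).
ΔL = −10·log₁₀(0.5) = +3.01 dB.

+3 dB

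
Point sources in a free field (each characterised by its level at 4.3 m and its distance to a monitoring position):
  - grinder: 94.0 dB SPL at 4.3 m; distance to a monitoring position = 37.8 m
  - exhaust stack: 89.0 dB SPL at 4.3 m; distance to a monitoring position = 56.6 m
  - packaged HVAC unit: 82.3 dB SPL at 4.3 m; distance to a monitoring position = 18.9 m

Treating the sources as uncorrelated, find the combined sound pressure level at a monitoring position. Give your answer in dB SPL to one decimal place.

76.6 dB SPL

First find each source's level at the receiver (point-source: −20·log₁₀(r/r_ref)), then combine on an intensity basis.
grinder: 94.0 − 20·log₁₀(37.8/4.3) = 94.0 − 18.88 = 75.12 dB SPL.
exhaust stack: 89.0 − 20·log₁₀(56.6/4.3) = 89.0 − 22.39 = 66.61 dB SPL.
packaged HVAC unit: 82.3 − 20·log₁₀(18.9/4.3) = 82.3 − 12.86 = 69.44 dB SPL.
Σ 10^(L/10) = 4.588e+07 → L_total = 10·log₁₀(4.588e+07) = 76.62 dB SPL.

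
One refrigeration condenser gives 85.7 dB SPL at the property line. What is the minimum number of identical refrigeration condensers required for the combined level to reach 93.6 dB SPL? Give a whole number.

7

Need L₁ + 10·log₁₀ N ≥ 93.6, i.e. log₁₀ N ≥ 0.79.
N ≥ 10^(7.9/10) = 6.166, so N = 7.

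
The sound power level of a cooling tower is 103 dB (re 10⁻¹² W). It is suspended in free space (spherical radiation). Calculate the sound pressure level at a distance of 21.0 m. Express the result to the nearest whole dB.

66 dB

L_p = L_w − 10·log₁₀(4π·r²) with r = 21.0 m.
4π·r² = 5542 m², 10·log₁₀ of that is 37.436 dB.
L_p = 103 − 37.436 = 65.56 dB.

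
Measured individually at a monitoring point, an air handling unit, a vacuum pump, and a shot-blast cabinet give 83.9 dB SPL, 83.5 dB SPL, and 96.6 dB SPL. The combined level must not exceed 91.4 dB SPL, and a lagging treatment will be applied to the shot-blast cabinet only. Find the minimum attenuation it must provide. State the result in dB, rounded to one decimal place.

Everything except the shot-blast cabinet sums to 10^(83.9/10) + 10^(83.5/10) = 4.693e+08 in linear terms, 86.71 dB SPL.
To meet 91.4 dB SPL overall, the treated shot-blast cabinet may contribute at most 10^(91.4/10) − 4.693e+08 = 9.110e+08, i.e. 89.60 dB SPL.
Required insertion loss = 96.6 − 89.60 = 7.00 dB.

7.0 dB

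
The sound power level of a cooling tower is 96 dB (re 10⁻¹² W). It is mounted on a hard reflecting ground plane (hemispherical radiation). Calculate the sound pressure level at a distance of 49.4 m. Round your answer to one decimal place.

54.1 dB

Free-field hemispherical radiation: L_p = L_w − 10·log₁₀(2π·r²), r = 49.4 m.
2π·r² = 1.533e+04 m², 10·log₁₀ of that is 41.856 dB.
L_p = 96 − 41.856 = 54.14 dB.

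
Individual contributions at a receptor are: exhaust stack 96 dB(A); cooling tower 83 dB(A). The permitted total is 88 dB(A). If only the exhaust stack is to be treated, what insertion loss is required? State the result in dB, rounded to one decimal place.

9.7 dB

Fixed contribution from the other source: Σ 10^(L/10) = 10^(83/10) = 1.995e+08 (83.00 dB(A)).
The limit corresponds to 10^(88/10) = 6.310e+08; subtracting the fixed part leaves 4.314e+08 for the exhaust stack, i.e. 86.35 dB(A).
So the exhaust stack must be reduced from 96 to 86.35 dB(A): IL = 9.65 dB.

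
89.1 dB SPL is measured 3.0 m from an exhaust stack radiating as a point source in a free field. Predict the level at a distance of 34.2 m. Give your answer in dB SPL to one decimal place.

68.0 dB SPL

For a point source, L₂ = L₁ − 20·log₁₀(r₂/r₁).
L₂ = 89.1 − 20·log₁₀(34.2/3.0) = 89.1 − 21.138 = 67.96 dB SPL.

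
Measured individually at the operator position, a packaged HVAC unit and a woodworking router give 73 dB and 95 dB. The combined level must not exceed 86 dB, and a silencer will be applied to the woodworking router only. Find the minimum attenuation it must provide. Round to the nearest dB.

9 dB

The untreated sources together contribute 10^(73/10) = 1.995e+07, i.e. 73.00 dB.
To meet 86 dB overall, the treated woodworking router may contribute at most 10^(86/10) − 1.995e+07 = 3.782e+08, i.e. 85.78 dB.
Required insertion loss = 95 − 85.78 = 9.22 dB.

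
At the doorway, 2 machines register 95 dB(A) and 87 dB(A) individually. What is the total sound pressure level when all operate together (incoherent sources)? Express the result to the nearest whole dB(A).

96 dB(A)

For uncorrelated sources the intensities add, so convert each level to linear form, sum, and take 10·log₁₀ of the total.
Σ 10^(L/10) = 10^(95/10) + 10^(87/10) = 3.663e+09.
L_total = 10·log₁₀(3.663e+09) = 95.64 dB(A).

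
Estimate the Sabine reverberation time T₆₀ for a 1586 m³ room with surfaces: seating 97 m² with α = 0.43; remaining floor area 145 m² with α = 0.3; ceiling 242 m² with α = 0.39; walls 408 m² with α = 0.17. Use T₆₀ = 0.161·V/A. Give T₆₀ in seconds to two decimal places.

1.03 s

A = Σ Sᵢαᵢ = 97·0.43 + 145·0.3 + 242·0.39 + 408·0.17 = 248.95 m².
T₆₀ = 0.161·V/A = 0.161·1586/248.95 = 1.026 s.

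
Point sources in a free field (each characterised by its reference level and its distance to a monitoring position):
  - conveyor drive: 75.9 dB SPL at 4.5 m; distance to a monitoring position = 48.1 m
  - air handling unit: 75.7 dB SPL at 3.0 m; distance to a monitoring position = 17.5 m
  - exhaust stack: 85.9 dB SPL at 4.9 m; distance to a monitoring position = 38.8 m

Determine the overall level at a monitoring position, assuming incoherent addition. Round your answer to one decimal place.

Propagate each source to the receiver with L = L_ref − 20·log₁₀(r/r_ref), then add intensities.
conveyor drive: 75.9 − 20·log₁₀(48.1/4.5) = 75.9 − 20.58 = 55.32 dB SPL.
air handling unit: 75.7 − 20·log₁₀(17.5/3.0) = 75.7 − 15.32 = 60.38 dB SPL.
exhaust stack: 85.9 − 20·log₁₀(38.8/4.9) = 85.9 − 17.97 = 67.93 dB SPL.
Σ 10^(L/10) = 7.637e+06 → L_total = 10·log₁₀(7.637e+06) = 68.83 dB SPL.

68.8 dB SPL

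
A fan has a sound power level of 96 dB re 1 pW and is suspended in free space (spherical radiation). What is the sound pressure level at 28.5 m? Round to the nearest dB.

Free-field spherical radiation: L_p = L_w − 10·log₁₀(4π·r²), r = 28.5 m.
4π·r² = 1.021e+04 m², 10·log₁₀ of that is 40.089 dB.
L_p = 96 − 40.089 = 55.91 dB.

56 dB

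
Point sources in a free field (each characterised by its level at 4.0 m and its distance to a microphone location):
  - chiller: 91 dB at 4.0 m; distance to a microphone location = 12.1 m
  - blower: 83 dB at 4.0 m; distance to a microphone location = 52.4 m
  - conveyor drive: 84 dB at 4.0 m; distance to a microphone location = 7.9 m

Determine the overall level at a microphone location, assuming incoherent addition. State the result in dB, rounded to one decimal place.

83.1 dB

Apply inverse-square spreading to bring every level to the receiver, then sum 10^(L/10).
chiller: 91 − 20·log₁₀(12.1/4.0) = 91 − 9.61 = 81.39 dB.
blower: 83 − 20·log₁₀(52.4/4.0) = 83 − 22.35 = 60.65 dB.
conveyor drive: 84 − 20·log₁₀(7.9/4.0) = 84 − 5.91 = 78.09 dB.
Σ 10^(L/10) = 2.031e+08 → L_total = 10·log₁₀(2.031e+08) = 83.08 dB.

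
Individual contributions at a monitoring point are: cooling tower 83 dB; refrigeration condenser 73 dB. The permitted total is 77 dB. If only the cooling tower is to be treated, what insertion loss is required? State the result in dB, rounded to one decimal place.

8.2 dB

The untreated sources together contribute 10^(73/10) = 1.995e+07, i.e. 73.00 dB.
The limit corresponds to 10^(77/10) = 5.012e+07; subtracting the fixed part leaves 3.017e+07 for the cooling tower, i.e. 74.80 dB.
So the cooling tower must be reduced from 83 to 74.80 dB: IL = 8.20 dB.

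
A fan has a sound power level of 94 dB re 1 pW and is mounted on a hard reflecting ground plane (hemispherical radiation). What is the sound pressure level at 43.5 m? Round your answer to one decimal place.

Free-field hemispherical radiation: L_p = L_w − 10·log₁₀(2π·r²), r = 43.5 m.
2π·r² = 1.189e+04 m², 10·log₁₀ of that is 40.752 dB.
L_p = 94 − 40.752 = 53.25 dB.

53.2 dB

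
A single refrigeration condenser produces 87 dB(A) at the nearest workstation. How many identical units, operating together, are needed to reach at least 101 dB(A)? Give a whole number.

The shortfall is 101 − 87 = 14.0 dB, and N units add 10·log₁₀ N, so need 10·log₁₀ N ≥ 14.0.
N ≥ 10^(14.0/10) = 25.119, so N = 26.

26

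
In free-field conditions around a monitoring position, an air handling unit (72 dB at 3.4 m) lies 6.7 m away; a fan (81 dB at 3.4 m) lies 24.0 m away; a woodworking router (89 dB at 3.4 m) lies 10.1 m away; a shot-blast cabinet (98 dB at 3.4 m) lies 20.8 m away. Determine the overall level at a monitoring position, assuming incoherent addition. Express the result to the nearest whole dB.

Apply inverse-square spreading to bring every level to the receiver, then sum 10^(L/10).
air handling unit: 72 − 20·log₁₀(6.7/3.4) = 72 − 5.89 = 66.11 dB.
fan: 81 − 20·log₁₀(24.0/3.4) = 81 − 16.97 = 64.03 dB.
woodworking router: 89 − 20·log₁₀(10.1/3.4) = 89 − 9.46 = 79.54 dB.
shot-blast cabinet: 98 − 20·log₁₀(20.8/3.4) = 98 − 15.73 = 82.27 dB.
Σ 10^(L/10) = 2.652e+08 → L_total = 10·log₁₀(2.652e+08) = 84.24 dB.

84 dB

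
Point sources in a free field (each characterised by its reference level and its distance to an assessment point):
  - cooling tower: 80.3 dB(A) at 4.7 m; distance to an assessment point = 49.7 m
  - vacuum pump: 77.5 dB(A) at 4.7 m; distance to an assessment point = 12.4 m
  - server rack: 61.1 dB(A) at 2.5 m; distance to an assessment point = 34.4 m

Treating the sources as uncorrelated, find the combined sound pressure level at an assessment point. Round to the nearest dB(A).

Propagate each source to the receiver with L = L_ref − 20·log₁₀(r/r_ref), then add intensities.
cooling tower: 80.3 − 20·log₁₀(49.7/4.7) = 80.3 − 20.49 = 59.81 dB(A).
vacuum pump: 77.5 − 20·log₁₀(12.4/4.7) = 77.5 − 8.43 = 69.07 dB(A).
server rack: 61.1 − 20·log₁₀(34.4/2.5) = 61.1 − 22.77 = 38.33 dB(A).
Σ 10^(L/10) = 9.044e+06 → L_total = 10·log₁₀(9.044e+06) = 69.56 dB(A).

70 dB(A)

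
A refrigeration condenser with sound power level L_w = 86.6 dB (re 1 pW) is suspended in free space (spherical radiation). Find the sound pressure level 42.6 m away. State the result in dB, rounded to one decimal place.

43.0 dB

L_p = L_w − 10·log₁₀(4π·r²) with r = 42.6 m.
4π·r² = 2.28e+04 m², 10·log₁₀ of that is 43.580 dB.
L_p = 86.6 − 43.580 = 43.02 dB.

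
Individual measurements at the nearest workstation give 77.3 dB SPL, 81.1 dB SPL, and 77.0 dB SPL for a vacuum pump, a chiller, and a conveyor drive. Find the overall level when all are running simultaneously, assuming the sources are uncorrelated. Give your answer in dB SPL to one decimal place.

83.7 dB SPL

Incoherent sources combine by intensity addition: L_total = 10·log₁₀(Σ 10^(L_i/10)).
Σ 10^(L/10) = 10^(77.3/10) + 10^(81.1/10) + 10^(77.0/10) = 2.326e+08.
L_total = 10·log₁₀(2.326e+08) = 83.67 dB SPL.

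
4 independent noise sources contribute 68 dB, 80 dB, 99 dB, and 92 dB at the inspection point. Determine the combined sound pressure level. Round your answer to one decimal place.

99.8 dB

Incoherent sources combine by intensity addition: L_total = 10·log₁₀(Σ 10^(L_i/10)).
Σ 10^(L/10) = 10^(68/10) + 10^(80/10) + 10^(99/10) + 10^(92/10) = 9.634e+09.
L_total = 10·log₁₀(9.634e+09) = 99.84 dB.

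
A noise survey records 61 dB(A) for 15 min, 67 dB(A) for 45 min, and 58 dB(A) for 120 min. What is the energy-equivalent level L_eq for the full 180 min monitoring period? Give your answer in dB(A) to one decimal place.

Weight each interval's intensity by its duration and average over T = 180 min:
Σ tᵢ·10^(Lᵢ/10) = 15·10^(61/10) + 45·10^(67/10) + 120·10^(58/10) = 3.201e+08.
L_eq = 10·log₁₀(3.201e+08/180) = 62.50 dB(A).

62.5 dB(A)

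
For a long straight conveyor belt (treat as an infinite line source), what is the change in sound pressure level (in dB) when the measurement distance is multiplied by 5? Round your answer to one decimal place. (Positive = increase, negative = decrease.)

With cylindrical spreading the level changes by −10·log₁₀(r₂/r₁).
ΔL = −10·log₁₀(5) = -6.99 dB.

-7.0 dB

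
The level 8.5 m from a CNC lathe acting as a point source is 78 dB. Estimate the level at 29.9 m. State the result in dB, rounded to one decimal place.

For a point source, L₂ = L₁ − 20·log₁₀(r₂/r₁).
L₂ = 78 − 20·log₁₀(29.9/8.5) = 78 − 10.925 = 67.07 dB.

67.1 dB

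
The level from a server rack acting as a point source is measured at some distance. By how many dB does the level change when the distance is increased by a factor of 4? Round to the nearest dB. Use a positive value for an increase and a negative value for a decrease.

A point source loses 6 dB per doubling of distance; generally ΔL = −20·log₁₀(r₂/r₁).
ΔL = −20·log₁₀(4) = -12.04 dB.

-12 dB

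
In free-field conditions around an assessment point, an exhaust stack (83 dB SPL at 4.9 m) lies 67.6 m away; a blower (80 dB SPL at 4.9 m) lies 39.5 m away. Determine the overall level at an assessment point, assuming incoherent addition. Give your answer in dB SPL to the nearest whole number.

64 dB SPL

First find each source's level at the receiver (point-source: −20·log₁₀(r/r_ref)), then combine on an intensity basis.
exhaust stack: 83 − 20·log₁₀(67.6/4.9) = 83 − 22.80 = 60.20 dB SPL.
blower: 80 − 20·log₁₀(39.5/4.9) = 80 − 18.13 = 61.87 dB SPL.
Σ 10^(L/10) = 2.587e+06 → L_total = 10·log₁₀(2.587e+06) = 64.13 dB SPL.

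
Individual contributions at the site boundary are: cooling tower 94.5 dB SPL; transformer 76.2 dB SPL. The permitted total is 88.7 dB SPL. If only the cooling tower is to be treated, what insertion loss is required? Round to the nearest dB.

Fixed contribution from the other source: Σ 10^(L/10) = 10^(76.2/10) = 4.169e+07 (76.20 dB SPL).
To meet 88.7 dB SPL overall, the treated cooling tower may contribute at most 10^(88.7/10) − 4.169e+07 = 6.996e+08, i.e. 88.45 dB SPL.
Required insertion loss = 94.5 − 88.45 = 6.05 dB.

6 dB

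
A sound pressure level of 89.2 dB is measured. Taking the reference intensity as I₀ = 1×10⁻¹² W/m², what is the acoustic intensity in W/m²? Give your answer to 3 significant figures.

0.000832 W/m²

L = 10·log₁₀(I/I₀) ⇒ I = I₀·10^(L/10) = 10⁻¹² × 10^8.92.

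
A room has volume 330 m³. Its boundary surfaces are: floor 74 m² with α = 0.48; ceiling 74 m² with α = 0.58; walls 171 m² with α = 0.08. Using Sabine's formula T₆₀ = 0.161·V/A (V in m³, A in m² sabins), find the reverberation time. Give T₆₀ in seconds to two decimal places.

0.58 s

A = Σ Sᵢαᵢ = 74·0.48 + 74·0.58 + 171·0.08 = 92.12 m².
T₆₀ = 0.161·V/A = 0.161·330/92.12 = 0.577 s.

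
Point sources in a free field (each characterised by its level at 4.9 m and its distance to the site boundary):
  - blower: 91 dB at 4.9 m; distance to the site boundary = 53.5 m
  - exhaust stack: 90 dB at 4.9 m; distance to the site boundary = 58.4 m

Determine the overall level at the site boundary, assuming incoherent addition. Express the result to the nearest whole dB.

Propagate each source to the receiver with L = L_ref − 20·log₁₀(r/r_ref), then add intensities.
blower: 91 − 20·log₁₀(53.5/4.9) = 91 − 20.76 = 70.24 dB.
exhaust stack: 90 − 20·log₁₀(58.4/4.9) = 90 − 21.52 = 68.48 dB.
Σ 10^(L/10) = 1.760e+07 → L_total = 10·log₁₀(1.760e+07) = 72.46 dB.

72 dB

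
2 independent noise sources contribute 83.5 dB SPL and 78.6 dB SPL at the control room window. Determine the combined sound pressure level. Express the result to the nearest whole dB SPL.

85 dB SPL

For uncorrelated sources the intensities add, so convert each level to linear form, sum, and take 10·log₁₀ of the total.
Σ 10^(L/10) = 10^(83.5/10) + 10^(78.6/10) = 2.963e+08.
L_total = 10·log₁₀(2.963e+08) = 84.72 dB SPL.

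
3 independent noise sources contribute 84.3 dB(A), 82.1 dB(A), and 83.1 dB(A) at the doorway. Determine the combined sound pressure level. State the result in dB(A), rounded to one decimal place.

For uncorrelated sources the intensities add, so convert each level to linear form, sum, and take 10·log₁₀ of the total.
Σ 10^(L/10) = 10^(84.3/10) + 10^(82.1/10) + 10^(83.1/10) = 6.355e+08.
L_total = 10·log₁₀(6.355e+08) = 88.03 dB(A).

88.0 dB(A)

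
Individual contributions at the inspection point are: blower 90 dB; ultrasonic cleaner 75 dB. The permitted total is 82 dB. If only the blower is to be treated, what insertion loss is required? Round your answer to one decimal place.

9.0 dB

The untreated sources together contribute 10^(75/10) = 3.162e+07, i.e. 75.00 dB.
The limit corresponds to 10^(82/10) = 1.585e+08; subtracting the fixed part leaves 1.269e+08 for the blower, i.e. 81.03 dB.
So the blower must be reduced from 90 to 81.03 dB: IL = 8.97 dB.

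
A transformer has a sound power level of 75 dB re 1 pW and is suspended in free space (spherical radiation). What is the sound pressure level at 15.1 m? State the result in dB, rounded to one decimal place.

The power spreads over a sphere of area 4π·r², so L_p = L_w − 10·log₁₀(4π·r²).
4π·r² = 2865 m², 10·log₁₀ of that is 34.572 dB.
L_p = 75 − 34.572 = 40.43 dB.

40.4 dB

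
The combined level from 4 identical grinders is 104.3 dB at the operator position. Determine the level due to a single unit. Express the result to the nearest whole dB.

For N identical incoherent sources L_total = L₁ + 10·log₁₀ N, so L₁ = 104.3 − 10·log₁₀(4) = 104.3 − 6.021.

98 dB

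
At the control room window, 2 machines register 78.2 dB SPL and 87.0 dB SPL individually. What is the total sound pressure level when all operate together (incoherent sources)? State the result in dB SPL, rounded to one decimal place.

87.5 dB SPL

For uncorrelated sources the intensities add, so convert each level to linear form, sum, and take 10·log₁₀ of the total.
Σ 10^(L/10) = 10^(78.2/10) + 10^(87.0/10) = 5.673e+08.
L_total = 10·log₁₀(5.673e+08) = 87.54 dB SPL.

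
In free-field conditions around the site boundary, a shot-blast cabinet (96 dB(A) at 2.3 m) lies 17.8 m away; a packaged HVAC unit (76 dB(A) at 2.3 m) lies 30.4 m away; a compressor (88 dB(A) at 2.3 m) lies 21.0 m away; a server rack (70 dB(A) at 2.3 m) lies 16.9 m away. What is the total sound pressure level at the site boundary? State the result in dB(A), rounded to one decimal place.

78.7 dB(A)

Propagate each source to the receiver with L = L_ref − 20·log₁₀(r/r_ref), then add intensities.
shot-blast cabinet: 96 − 20·log₁₀(17.8/2.3) = 96 − 17.77 = 78.23 dB(A).
packaged HVAC unit: 76 − 20·log₁₀(30.4/2.3) = 76 − 22.42 = 53.58 dB(A).
compressor: 88 − 20·log₁₀(21.0/2.3) = 88 − 19.21 = 68.79 dB(A).
server rack: 70 − 20·log₁₀(16.9/2.3) = 70 − 17.32 = 52.68 dB(A).
Σ 10^(L/10) = 7.445e+07 → L_total = 10·log₁₀(7.445e+07) = 78.72 dB(A).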